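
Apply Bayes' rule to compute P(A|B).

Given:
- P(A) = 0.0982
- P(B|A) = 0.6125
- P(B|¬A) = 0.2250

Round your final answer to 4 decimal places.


Bayes' theorem: P(A|B) = P(B|A) × P(A) / P(B)

Step 1: Calculate P(B) using law of total probability
P(B) = P(B|A)P(A) + P(B|¬A)P(¬A)
     = 0.6125 × 0.0982 + 0.2250 × 0.9018
     = 0.06014750 + 0.20290500
     = 0.26305250

Step 2: Apply Bayes' theorem
P(A|B) = P(B|A) × P(A) / P(B)
       = 0.06014750 / 0.26305250
       = 0.2287


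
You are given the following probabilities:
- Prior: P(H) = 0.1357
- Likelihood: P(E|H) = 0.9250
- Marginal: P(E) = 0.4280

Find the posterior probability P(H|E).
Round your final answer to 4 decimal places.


Using Bayes' theorem:

P(H|E) = P(E|H) × P(H) / P(E)
       = 0.9250 × 0.1357 / 0.4280
       = 0.12552250 / 0.4280
       = 0.2933

The evidence strengthens our belief in H.
Prior: 0.1357 → Posterior: 0.2933


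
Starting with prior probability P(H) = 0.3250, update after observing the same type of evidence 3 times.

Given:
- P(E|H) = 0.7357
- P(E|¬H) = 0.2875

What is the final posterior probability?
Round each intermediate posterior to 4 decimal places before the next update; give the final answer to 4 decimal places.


Sequential Bayesian updating:

Initial prior: P(H) = 0.3250

Update 1:
  P(E) = 0.7357 × 0.3250 + 0.2875 × 0.6750 = 0.23910250 + 0.19406250 = 0.43316500
  P(H|E) = 0.23910250 / 0.43316500 = 0.5520

Update 2:
  P(E) = 0.7357 × 0.5520 + 0.2875 × 0.4480 = 0.40610640 + 0.12880000 = 0.53490640
  P(H|E) = 0.40610640 / 0.53490640 = 0.7592

Update 3:
  P(E) = 0.7357 × 0.7592 + 0.2875 × 0.2408 = 0.55854344 + 0.06923000 = 0.62777344
  P(H|E) = 0.55854344 / 0.62777344 = 0.8897

Final posterior: 0.8897


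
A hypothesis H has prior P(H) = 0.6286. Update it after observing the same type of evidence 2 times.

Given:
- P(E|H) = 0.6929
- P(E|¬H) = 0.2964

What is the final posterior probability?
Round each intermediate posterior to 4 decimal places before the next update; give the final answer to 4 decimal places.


Sequential Bayesian updating:

Initial prior: P(H) = 0.6286

Update 1:
  P(E) = 0.6929 × 0.6286 + 0.2964 × 0.3714 = 0.43555694 + 0.11008296 = 0.54563990
  P(H|E) = 0.43555694 / 0.54563990 = 0.7982

Update 2:
  P(E) = 0.6929 × 0.7982 + 0.2964 × 0.2018 = 0.55307278 + 0.05981352 = 0.61288630
  P(H|E) = 0.55307278 / 0.61288630 = 0.9024

Final posterior: 0.9024


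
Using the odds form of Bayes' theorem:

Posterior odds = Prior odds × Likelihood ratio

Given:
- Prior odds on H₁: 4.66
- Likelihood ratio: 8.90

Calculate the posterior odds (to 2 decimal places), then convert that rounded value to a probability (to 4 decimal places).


Step 1: Calculate posterior odds
Posterior odds = Prior odds × LR
               = 4.66 × 8.90
               = 41.47

Step 2: Convert to probability
P(H₁|E) = Posterior odds / (1 + Posterior odds)
       = 41.47 / (1 + 41.47)
       = 41.47 / 42.47
       = 0.9765

The evidence increased P(H₁) from 0.8233 to 0.9765.


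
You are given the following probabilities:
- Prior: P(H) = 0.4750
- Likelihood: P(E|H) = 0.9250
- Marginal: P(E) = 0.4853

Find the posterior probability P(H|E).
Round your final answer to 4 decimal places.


Using Bayes' theorem:

P(H|E) = P(E|H) × P(H) / P(E)
       = 0.9250 × 0.4750 / 0.4853
       = 0.43937500 / 0.4853
       = 0.9054

The evidence strengthens our belief in H.
Prior: 0.4750 → Posterior: 0.9054


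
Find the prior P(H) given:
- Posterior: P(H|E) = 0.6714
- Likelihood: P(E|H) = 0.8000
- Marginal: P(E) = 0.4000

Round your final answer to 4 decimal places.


From Bayes' theorem: P(H|E) = P(E|H) × P(H) / P(E)

Rearranging for P(H):
P(H) = P(H|E) × P(E) / P(E|H)
     = 0.6714 × 0.4000 / 0.8000
     = 0.26856000 / 0.8000
     = 0.3357


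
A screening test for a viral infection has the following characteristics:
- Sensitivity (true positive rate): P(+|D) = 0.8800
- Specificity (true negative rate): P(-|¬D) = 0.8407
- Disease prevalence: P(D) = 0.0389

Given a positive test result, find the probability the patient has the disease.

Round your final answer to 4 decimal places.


Let D = has disease, + = positive test

Given:
- P(D) = 0.0389 (prevalence)
- P(+|D) = 0.8800 (sensitivity)
- P(-|¬D) = 0.8407 (specificity)
- P(+|¬D) = 0.1593 (false positive rate = 1 - specificity)

Step 1: Find P(+)
P(+) = P(+|D)P(D) + P(+|¬D)P(¬D)
     = 0.8800 × 0.0389 + 0.1593 × 0.9611
     = 0.03423200 + 0.15310323
     = 0.18733523

Step 2: Apply Bayes' theorem for P(D|+)
P(D|+) = P(+|D)P(D) / P(+)
       = 0.03423200 / 0.18733523
       = 0.1827


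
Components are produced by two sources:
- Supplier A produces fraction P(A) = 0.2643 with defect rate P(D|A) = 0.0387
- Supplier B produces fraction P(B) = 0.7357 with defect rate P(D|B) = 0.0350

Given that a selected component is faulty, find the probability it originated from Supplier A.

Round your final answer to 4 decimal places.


Let A = from Supplier A, D = faulty

Given:
- P(A) = 0.2643, P(B) = 0.7357
- P(D|A) = 0.0387, P(D|B) = 0.0350

Step 1: Find P(D)
P(D) = P(D|A)P(A) + P(D|B)P(B)
     = 0.0387 × 0.2643 + 0.0350 × 0.7357
     = 0.01022841 + 0.02574950
     = 0.03597791

Step 2: Apply Bayes' theorem
P(A|D) = P(D|A)P(A) / P(D)
       = 0.01022841 / 0.03597791
       = 0.2843


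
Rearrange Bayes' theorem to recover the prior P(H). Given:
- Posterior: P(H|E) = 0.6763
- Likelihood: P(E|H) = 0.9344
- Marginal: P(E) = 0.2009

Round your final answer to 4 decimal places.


From Bayes' theorem: P(H|E) = P(E|H) × P(H) / P(E)

Rearranging for P(H):
P(H) = P(H|E) × P(E) / P(E|H)
     = 0.6763 × 0.2009 / 0.9344
     = 0.13586867 / 0.9344
     = 0.1454


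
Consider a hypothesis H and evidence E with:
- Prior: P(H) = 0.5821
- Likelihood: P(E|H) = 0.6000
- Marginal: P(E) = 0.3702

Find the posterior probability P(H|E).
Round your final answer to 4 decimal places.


Using Bayes' theorem:

P(H|E) = P(E|H) × P(H) / P(E)
       = 0.6000 × 0.5821 / 0.3702
       = 0.34926000 / 0.3702
       = 0.9434

The evidence strengthens our belief in H.
Prior: 0.5821 → Posterior: 0.9434


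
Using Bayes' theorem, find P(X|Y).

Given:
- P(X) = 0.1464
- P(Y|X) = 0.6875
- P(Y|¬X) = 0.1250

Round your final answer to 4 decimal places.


Bayes' theorem: P(X|Y) = P(Y|X) × P(X) / P(Y)

Step 1: Calculate P(Y) using law of total probability
P(Y) = P(Y|X)P(X) + P(Y|¬X)P(¬X)
     = 0.6875 × 0.1464 + 0.1250 × 0.8536
     = 0.10065000 + 0.10670000
     = 0.20735000

Step 2: Apply Bayes' theorem
P(X|Y) = P(Y|X) × P(X) / P(Y)
       = 0.10065000 / 0.20735000
       = 0.4854


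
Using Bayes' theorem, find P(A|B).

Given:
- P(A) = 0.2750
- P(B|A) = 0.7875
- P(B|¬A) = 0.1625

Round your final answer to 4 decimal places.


Bayes' theorem: P(A|B) = P(B|A) × P(A) / P(B)

Step 1: Calculate P(B) using law of total probability
P(B) = P(B|A)P(A) + P(B|¬A)P(¬A)
     = 0.7875 × 0.2750 + 0.1625 × 0.7250
     = 0.21656250 + 0.11781250
     = 0.33437500

Step 2: Apply Bayes' theorem
P(A|B) = P(B|A) × P(A) / P(B)
       = 0.21656250 / 0.33437500
       = 0.6477


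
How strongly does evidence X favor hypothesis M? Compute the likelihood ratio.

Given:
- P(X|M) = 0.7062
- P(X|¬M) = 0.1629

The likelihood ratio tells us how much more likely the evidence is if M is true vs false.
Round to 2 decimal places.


Likelihood Ratio (LR) = P(X|M) / P(X|¬M)

LR = 0.7062 / 0.1629
   = 4.34

The evidence is 4.34 times more likely if M is true than if M is false.
Because LR exceeds 1, X is evidence for M.


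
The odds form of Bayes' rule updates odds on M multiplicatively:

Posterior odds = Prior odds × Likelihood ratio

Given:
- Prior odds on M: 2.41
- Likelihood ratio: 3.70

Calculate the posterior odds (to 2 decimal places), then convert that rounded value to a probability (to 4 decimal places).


Step 1: Calculate posterior odds
Posterior odds = Prior odds × LR
               = 2.41 × 3.70
               = 8.92

Step 2: Convert to probability
P(M|E) = Posterior odds / (1 + Posterior odds)
       = 8.92 / (1 + 8.92)
       = 8.92 / 9.92
       = 0.8992

The evidence increased P(M) from 0.7067 to 0.8992.


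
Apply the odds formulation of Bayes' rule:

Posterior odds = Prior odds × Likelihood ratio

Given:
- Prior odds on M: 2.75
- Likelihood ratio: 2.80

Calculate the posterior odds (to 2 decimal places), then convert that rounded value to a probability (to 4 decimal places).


Step 1: Calculate posterior odds
Posterior odds = Prior odds × LR
               = 2.75 × 2.80
               = 7.70

Step 2: Convert to probability
P(M|E) = Posterior odds / (1 + Posterior odds)
       = 7.70 / (1 + 7.70)
       = 7.70 / 8.70
       = 0.8851

The evidence increased P(M) from 0.7333 to 0.8851.


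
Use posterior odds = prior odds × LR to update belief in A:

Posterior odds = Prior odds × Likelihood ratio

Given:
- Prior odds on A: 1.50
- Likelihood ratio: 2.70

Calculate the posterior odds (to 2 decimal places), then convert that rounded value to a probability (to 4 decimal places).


Step 1: Calculate posterior odds
Posterior odds = Prior odds × LR
               = 1.50 × 2.70
               = 4.05

Step 2: Convert to probability
P(A|E) = Posterior odds / (1 + Posterior odds)
       = 4.05 / (1 + 4.05)
       = 4.05 / 5.05
       = 0.8020

The evidence increased P(A) from 0.6000 to 0.8020.


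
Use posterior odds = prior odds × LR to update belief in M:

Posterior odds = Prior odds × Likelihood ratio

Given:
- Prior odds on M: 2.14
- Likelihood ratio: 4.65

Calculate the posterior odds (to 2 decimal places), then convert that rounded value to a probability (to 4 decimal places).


Step 1: Calculate posterior odds
Posterior odds = Prior odds × LR
               = 2.14 × 4.65
               = 9.95

Step 2: Convert to probability
P(M|E) = Posterior odds / (1 + Posterior odds)
       = 9.95 / (1 + 9.95)
       = 9.95 / 10.95
       = 0.9087

The evidence increased P(M) from 0.6815 to 0.9087.


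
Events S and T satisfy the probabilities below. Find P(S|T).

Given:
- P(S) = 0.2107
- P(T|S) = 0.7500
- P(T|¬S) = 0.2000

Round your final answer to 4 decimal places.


Bayes' theorem: P(S|T) = P(T|S) × P(S) / P(T)

Step 1: Calculate P(T) using law of total probability
P(T) = P(T|S)P(S) + P(T|¬S)P(¬S)
     = 0.7500 × 0.2107 + 0.2000 × 0.7893
     = 0.15802500 + 0.15786000
     = 0.31588500

Step 2: Apply Bayes' theorem
P(S|T) = P(T|S) × P(S) / P(T)
       = 0.15802500 / 0.31588500
       = 0.5003


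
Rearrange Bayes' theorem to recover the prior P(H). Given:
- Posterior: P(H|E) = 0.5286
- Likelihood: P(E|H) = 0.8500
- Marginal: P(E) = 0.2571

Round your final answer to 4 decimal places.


From Bayes' theorem: P(H|E) = P(E|H) × P(H) / P(E)

Rearranging for P(H):
P(H) = P(H|E) × P(E) / P(E|H)
     = 0.5286 × 0.2571 / 0.8500
     = 0.13590306 / 0.8500
     = 0.1599


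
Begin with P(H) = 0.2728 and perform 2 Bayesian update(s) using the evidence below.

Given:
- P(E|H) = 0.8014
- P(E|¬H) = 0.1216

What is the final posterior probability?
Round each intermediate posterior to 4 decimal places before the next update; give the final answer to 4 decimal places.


Sequential Bayesian updating:

Initial prior: P(H) = 0.2728

Update 1:
  P(E) = 0.8014 × 0.2728 + 0.1216 × 0.7272 = 0.21862192 + 0.08842752 = 0.30704944
  P(H|E) = 0.21862192 / 0.30704944 = 0.7120

Update 2:
  P(E) = 0.8014 × 0.7120 + 0.1216 × 0.2880 = 0.57059680 + 0.03502080 = 0.60561760
  P(H|E) = 0.57059680 / 0.60561760 = 0.9422

Final posterior: 0.9422


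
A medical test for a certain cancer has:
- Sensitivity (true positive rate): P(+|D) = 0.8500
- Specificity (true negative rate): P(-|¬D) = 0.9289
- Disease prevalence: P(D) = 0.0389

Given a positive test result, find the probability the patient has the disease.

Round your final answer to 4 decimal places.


Let D = has disease, + = positive test

Given:
- P(D) = 0.0389 (prevalence)
- P(+|D) = 0.8500 (sensitivity)
- P(-|¬D) = 0.9289 (specificity)
- P(+|¬D) = 0.0711 (false positive rate = 1 - specificity)

Step 1: Find P(+)
P(+) = P(+|D)P(D) + P(+|¬D)P(¬D)
     = 0.8500 × 0.0389 + 0.0711 × 0.9611
     = 0.03306500 + 0.06833421
     = 0.10139921

Step 2: Apply Bayes' theorem for P(D|+)
P(D|+) = P(+|D)P(D) / P(+)
       = 0.03306500 / 0.10139921
       = 0.3261


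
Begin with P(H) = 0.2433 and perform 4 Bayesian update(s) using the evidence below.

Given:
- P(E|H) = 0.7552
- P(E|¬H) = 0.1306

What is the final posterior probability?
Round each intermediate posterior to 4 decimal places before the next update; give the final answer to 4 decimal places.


Sequential Bayesian updating:

Initial prior: P(H) = 0.2433

Update 1:
  P(E) = 0.7552 × 0.2433 + 0.1306 × 0.7567 = 0.18374016 + 0.09882502 = 0.28256518
  P(H|E) = 0.18374016 / 0.28256518 = 0.6503

Update 2:
  P(E) = 0.7552 × 0.6503 + 0.1306 × 0.3497 = 0.49110656 + 0.04567082 = 0.53677738
  P(H|E) = 0.49110656 / 0.53677738 = 0.9149

Update 3:
  P(E) = 0.7552 × 0.9149 + 0.1306 × 0.0851 = 0.69093248 + 0.01111406 = 0.70204654
  P(H|E) = 0.69093248 / 0.70204654 = 0.9842

Update 4:
  P(E) = 0.7552 × 0.9842 + 0.1306 × 0.0158 = 0.74326784 + 0.00206348 = 0.74533132
  P(H|E) = 0.74326784 / 0.74533132 = 0.9972

Final posterior: 0.9972


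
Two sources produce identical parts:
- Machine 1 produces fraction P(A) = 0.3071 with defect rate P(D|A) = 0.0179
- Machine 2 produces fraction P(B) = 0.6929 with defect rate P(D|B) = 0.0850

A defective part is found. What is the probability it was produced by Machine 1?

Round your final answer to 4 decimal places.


Let A = from Machine 1, D = defective

Given:
- P(A) = 0.3071, P(B) = 0.6929
- P(D|A) = 0.0179, P(D|B) = 0.0850

Step 1: Find P(D)
P(D) = P(D|A)P(A) + P(D|B)P(B)
     = 0.0179 × 0.3071 + 0.0850 × 0.6929
     = 0.00549709 + 0.05889650
     = 0.06439359

Step 2: Apply Bayes' theorem
P(A|D) = P(D|A)P(A) / P(D)
       = 0.00549709 / 0.06439359
       = 0.0854


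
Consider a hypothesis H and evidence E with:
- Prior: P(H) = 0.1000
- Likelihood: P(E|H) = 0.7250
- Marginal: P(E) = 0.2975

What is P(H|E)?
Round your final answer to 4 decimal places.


Using Bayes' theorem:

P(H|E) = P(E|H) × P(H) / P(E)
       = 0.7250 × 0.1000 / 0.2975
       = 0.07250000 / 0.2975
       = 0.2437

The evidence strengthens our belief in H.
Prior: 0.1000 → Posterior: 0.2437


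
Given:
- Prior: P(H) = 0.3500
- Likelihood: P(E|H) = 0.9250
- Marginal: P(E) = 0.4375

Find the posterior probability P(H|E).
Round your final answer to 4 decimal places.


Using Bayes' theorem:

P(H|E) = P(E|H) × P(H) / P(E)
       = 0.9250 × 0.3500 / 0.4375
       = 0.32375000 / 0.4375
       = 0.7400

The evidence strengthens our belief in H.
Prior: 0.3500 → Posterior: 0.7400


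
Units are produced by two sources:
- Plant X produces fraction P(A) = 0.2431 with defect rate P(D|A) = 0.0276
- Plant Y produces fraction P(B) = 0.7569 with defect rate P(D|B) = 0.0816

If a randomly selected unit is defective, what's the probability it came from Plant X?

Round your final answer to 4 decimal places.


Let A = from Plant X, D = defective

Given:
- P(A) = 0.2431, P(B) = 0.7569
- P(D|A) = 0.0276, P(D|B) = 0.0816

Step 1: Find P(D)
P(D) = P(D|A)P(A) + P(D|B)P(B)
     = 0.0276 × 0.2431 + 0.0816 × 0.7569
     = 0.00670956 + 0.06176304
     = 0.06847260

Step 2: Apply Bayes' theorem
P(A|D) = P(D|A)P(A) / P(D)
       = 0.00670956 / 0.06847260
       = 0.0980


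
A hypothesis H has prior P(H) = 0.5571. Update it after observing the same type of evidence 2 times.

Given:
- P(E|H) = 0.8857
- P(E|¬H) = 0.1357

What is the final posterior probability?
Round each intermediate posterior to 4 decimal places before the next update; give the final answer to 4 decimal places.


Sequential Bayesian updating:

Initial prior: P(H) = 0.5571

Update 1:
  P(E) = 0.8857 × 0.5571 + 0.1357 × 0.4429 = 0.49342347 + 0.06010153 = 0.55352500
  P(H|E) = 0.49342347 / 0.55352500 = 0.8914

Update 2:
  P(E) = 0.8857 × 0.8914 + 0.1357 × 0.1086 = 0.78951298 + 0.01473702 = 0.80425000
  P(H|E) = 0.78951298 / 0.80425000 = 0.9817

Final posterior: 0.9817


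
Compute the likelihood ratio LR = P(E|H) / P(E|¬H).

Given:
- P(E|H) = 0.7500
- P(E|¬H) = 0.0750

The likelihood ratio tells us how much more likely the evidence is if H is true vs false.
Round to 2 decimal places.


Likelihood Ratio (LR) = P(E|H) / P(E|¬H)

LR = 0.7500 / 0.0750
   = 10.00

The evidence is 10.00 times more likely if H is true than if H is false.
Because LR exceeds 1, E is evidence for H.


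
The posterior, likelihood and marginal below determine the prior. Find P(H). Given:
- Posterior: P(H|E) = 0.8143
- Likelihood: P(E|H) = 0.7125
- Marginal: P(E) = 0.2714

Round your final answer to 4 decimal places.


From Bayes' theorem: P(H|E) = P(E|H) × P(H) / P(E)

Rearranging for P(H):
P(H) = P(H|E) × P(E) / P(E|H)
     = 0.8143 × 0.2714 / 0.7125
     = 0.22100102 / 0.7125
     = 0.3102


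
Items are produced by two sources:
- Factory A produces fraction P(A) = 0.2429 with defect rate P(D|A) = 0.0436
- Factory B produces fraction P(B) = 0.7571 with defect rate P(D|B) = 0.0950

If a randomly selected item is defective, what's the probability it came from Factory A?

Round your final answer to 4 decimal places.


Let A = from Factory A, D = defective

Given:
- P(A) = 0.2429, P(B) = 0.7571
- P(D|A) = 0.0436, P(D|B) = 0.0950

Step 1: Find P(D)
P(D) = P(D|A)P(A) + P(D|B)P(B)
     = 0.0436 × 0.2429 + 0.0950 × 0.7571
     = 0.01059044 + 0.07192450
     = 0.08251494

Step 2: Apply Bayes' theorem
P(A|D) = P(D|A)P(A) / P(D)
       = 0.01059044 / 0.08251494
       = 0.1283


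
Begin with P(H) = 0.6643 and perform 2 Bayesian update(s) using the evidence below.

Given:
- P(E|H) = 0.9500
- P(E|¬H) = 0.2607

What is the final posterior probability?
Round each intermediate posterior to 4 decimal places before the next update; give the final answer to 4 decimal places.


Sequential Bayesian updating:

Initial prior: P(H) = 0.6643

Update 1:
  P(E) = 0.9500 × 0.6643 + 0.2607 × 0.3357 = 0.63108500 + 0.08751699 = 0.71860199
  P(H|E) = 0.63108500 / 0.71860199 = 0.8782

Update 2:
  P(E) = 0.9500 × 0.8782 + 0.2607 × 0.1218 = 0.83429000 + 0.03175326 = 0.86604326
  P(H|E) = 0.83429000 / 0.86604326 = 0.9633

Final posterior: 0.9633


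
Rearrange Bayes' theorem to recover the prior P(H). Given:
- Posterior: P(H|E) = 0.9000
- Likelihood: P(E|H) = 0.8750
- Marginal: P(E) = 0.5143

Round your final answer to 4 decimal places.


From Bayes' theorem: P(H|E) = P(E|H) × P(H) / P(E)

Rearranging for P(H):
P(H) = P(H|E) × P(E) / P(E|H)
     = 0.9000 × 0.5143 / 0.8750
     = 0.46287000 / 0.8750
     = 0.5290


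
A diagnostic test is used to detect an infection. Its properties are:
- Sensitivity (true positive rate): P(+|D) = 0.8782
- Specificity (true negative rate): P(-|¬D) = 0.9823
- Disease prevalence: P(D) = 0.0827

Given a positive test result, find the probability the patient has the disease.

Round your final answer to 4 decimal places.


Let D = has disease, + = positive test

Given:
- P(D) = 0.0827 (prevalence)
- P(+|D) = 0.8782 (sensitivity)
- P(-|¬D) = 0.9823 (specificity)
- P(+|¬D) = 0.0177 (false positive rate = 1 - specificity)

Step 1: Find P(+)
P(+) = P(+|D)P(D) + P(+|¬D)P(¬D)
     = 0.8782 × 0.0827 + 0.0177 × 0.9173
     = 0.07262714 + 0.01623621
     = 0.08886335

Step 2: Apply Bayes' theorem for P(D|+)
P(D|+) = P(+|D)P(D) / P(+)
       = 0.07262714 / 0.08886335
       = 0.8173


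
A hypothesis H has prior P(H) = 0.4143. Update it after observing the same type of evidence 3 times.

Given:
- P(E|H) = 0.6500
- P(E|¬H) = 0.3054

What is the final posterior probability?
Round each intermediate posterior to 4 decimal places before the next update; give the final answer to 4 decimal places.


Sequential Bayesian updating:

Initial prior: P(H) = 0.4143

Update 1:
  P(E) = 0.6500 × 0.4143 + 0.3054 × 0.5857 = 0.26929500 + 0.17887278 = 0.44816778
  P(H|E) = 0.26929500 / 0.44816778 = 0.6009

Update 2:
  P(E) = 0.6500 × 0.6009 + 0.3054 × 0.3991 = 0.39058500 + 0.12188514 = 0.51247014
  P(H|E) = 0.39058500 / 0.51247014 = 0.7622

Update 3:
  P(E) = 0.6500 × 0.7622 + 0.3054 × 0.2378 = 0.49543000 + 0.07262412 = 0.56805412
  P(H|E) = 0.49543000 / 0.56805412 = 0.8722

Final posterior: 0.8722


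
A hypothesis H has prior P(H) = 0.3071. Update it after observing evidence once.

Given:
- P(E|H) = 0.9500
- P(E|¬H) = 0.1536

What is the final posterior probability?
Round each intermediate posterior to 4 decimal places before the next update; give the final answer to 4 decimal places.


Sequential Bayesian updating:

Initial prior: P(H) = 0.3071

Update 1:
  P(E) = 0.9500 × 0.3071 + 0.1536 × 0.6929 = 0.29174500 + 0.10642944 = 0.39817444
  P(H|E) = 0.29174500 / 0.39817444 = 0.7327

Final posterior: 0.7327


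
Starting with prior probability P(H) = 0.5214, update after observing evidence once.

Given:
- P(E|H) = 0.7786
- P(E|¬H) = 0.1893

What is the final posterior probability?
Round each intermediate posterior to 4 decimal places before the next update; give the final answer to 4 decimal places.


Sequential Bayesian updating:

Initial prior: P(H) = 0.5214

Update 1:
  P(E) = 0.7786 × 0.5214 + 0.1893 × 0.4786 = 0.40596204 + 0.09059898 = 0.49656102
  P(H|E) = 0.40596204 / 0.49656102 = 0.8175

Final posterior: 0.8175


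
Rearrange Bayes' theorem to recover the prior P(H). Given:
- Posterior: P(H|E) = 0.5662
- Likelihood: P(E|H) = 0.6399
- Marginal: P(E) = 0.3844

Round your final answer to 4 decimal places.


From Bayes' theorem: P(H|E) = P(E|H) × P(H) / P(E)

Rearranging for P(H):
P(H) = P(H|E) × P(E) / P(E|H)
     = 0.5662 × 0.3844 / 0.6399
     = 0.21764728 / 0.6399
     = 0.3401


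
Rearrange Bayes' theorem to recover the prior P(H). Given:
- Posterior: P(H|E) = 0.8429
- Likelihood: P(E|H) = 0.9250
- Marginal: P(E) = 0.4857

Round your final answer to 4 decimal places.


From Bayes' theorem: P(H|E) = P(E|H) × P(H) / P(E)

Rearranging for P(H):
P(H) = P(H|E) × P(E) / P(E|H)
     = 0.8429 × 0.4857 / 0.9250
     = 0.40939653 / 0.9250
     = 0.4426


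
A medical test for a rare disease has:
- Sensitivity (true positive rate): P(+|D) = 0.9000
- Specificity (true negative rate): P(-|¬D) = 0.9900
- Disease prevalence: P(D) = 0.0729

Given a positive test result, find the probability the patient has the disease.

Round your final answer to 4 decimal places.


Let D = has disease, + = positive test

Given:
- P(D) = 0.0729 (prevalence)
- P(+|D) = 0.9000 (sensitivity)
- P(-|¬D) = 0.9900 (specificity)
- P(+|¬D) = 0.0100 (false positive rate = 1 - specificity)

Step 1: Find P(+)
P(+) = P(+|D)P(D) + P(+|¬D)P(¬D)
     = 0.9000 × 0.0729 + 0.0100 × 0.9271
     = 0.06561000 + 0.00927100
     = 0.07488100

Step 2: Apply Bayes' theorem for P(D|+)
P(D|+) = P(+|D)P(D) / P(+)
       = 0.06561000 / 0.07488100
       = 0.8762


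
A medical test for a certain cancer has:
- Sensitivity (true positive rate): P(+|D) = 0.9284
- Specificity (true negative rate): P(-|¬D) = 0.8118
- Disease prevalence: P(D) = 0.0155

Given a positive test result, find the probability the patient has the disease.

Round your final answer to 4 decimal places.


Let D = has disease, + = positive test

Given:
- P(D) = 0.0155 (prevalence)
- P(+|D) = 0.9284 (sensitivity)
- P(-|¬D) = 0.8118 (specificity)
- P(+|¬D) = 0.1882 (false positive rate = 1 - specificity)

Step 1: Find P(+)
P(+) = P(+|D)P(D) + P(+|¬D)P(¬D)
     = 0.9284 × 0.0155 + 0.1882 × 0.9845
     = 0.01439020 + 0.18528290
     = 0.19967310

Step 2: Apply Bayes' theorem for P(D|+)
P(D|+) = P(+|D)P(D) / P(+)
       = 0.01439020 / 0.19967310
       = 0.0721


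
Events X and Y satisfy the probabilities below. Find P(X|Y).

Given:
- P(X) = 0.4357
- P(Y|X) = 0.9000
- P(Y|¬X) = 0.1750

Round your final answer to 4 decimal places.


Bayes' theorem: P(X|Y) = P(Y|X) × P(X) / P(Y)

Step 1: Calculate P(Y) using law of total probability
P(Y) = P(Y|X)P(X) + P(Y|¬X)P(¬X)
     = 0.9000 × 0.4357 + 0.1750 × 0.5643
     = 0.39213000 + 0.09875250
     = 0.49088250

Step 2: Apply Bayes' theorem
P(X|Y) = P(Y|X) × P(X) / P(Y)
       = 0.39213000 / 0.49088250
       = 0.7988


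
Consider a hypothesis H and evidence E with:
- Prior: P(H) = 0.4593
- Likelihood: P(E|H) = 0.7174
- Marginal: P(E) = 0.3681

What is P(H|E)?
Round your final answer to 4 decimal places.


Using Bayes' theorem:

P(H|E) = P(E|H) × P(H) / P(E)
       = 0.7174 × 0.4593 / 0.3681
       = 0.32950182 / 0.3681
       = 0.8951

The evidence strengthens our belief in H.
Prior: 0.4593 → Posterior: 0.8951


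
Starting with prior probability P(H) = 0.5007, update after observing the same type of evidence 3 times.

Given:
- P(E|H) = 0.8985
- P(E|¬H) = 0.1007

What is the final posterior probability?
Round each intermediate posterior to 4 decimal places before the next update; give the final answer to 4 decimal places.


Sequential Bayesian updating:

Initial prior: P(H) = 0.5007

Update 1:
  P(E) = 0.8985 × 0.5007 + 0.1007 × 0.4993 = 0.44987895 + 0.05027951 = 0.50015846
  P(H|E) = 0.44987895 / 0.50015846 = 0.8995

Update 2:
  P(E) = 0.8985 × 0.8995 + 0.1007 × 0.1005 = 0.80820075 + 0.01012035 = 0.81832110
  P(H|E) = 0.80820075 / 0.81832110 = 0.9876

Update 3:
  P(E) = 0.8985 × 0.9876 + 0.1007 × 0.0124 = 0.88735860 + 0.00124868 = 0.88860728
  P(H|E) = 0.88735860 / 0.88860728 = 0.9986

Final posterior: 0.9986


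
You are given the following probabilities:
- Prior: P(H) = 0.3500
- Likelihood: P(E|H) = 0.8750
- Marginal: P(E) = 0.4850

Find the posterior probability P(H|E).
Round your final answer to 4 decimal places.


Using Bayes' theorem:

P(H|E) = P(E|H) × P(H) / P(E)
       = 0.8750 × 0.3500 / 0.4850
       = 0.30625000 / 0.4850
       = 0.6314

The evidence strengthens our belief in H.
Prior: 0.3500 → Posterior: 0.6314


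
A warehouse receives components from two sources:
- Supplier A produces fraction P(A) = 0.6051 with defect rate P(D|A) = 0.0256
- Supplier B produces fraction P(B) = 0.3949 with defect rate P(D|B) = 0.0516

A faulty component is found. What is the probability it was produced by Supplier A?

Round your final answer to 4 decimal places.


Let A = from Supplier A, D = faulty

Given:
- P(A) = 0.6051, P(B) = 0.3949
- P(D|A) = 0.0256, P(D|B) = 0.0516

Step 1: Find P(D)
P(D) = P(D|A)P(A) + P(D|B)P(B)
     = 0.0256 × 0.6051 + 0.0516 × 0.3949
     = 0.01549056 + 0.02037684
     = 0.03586740

Step 2: Apply Bayes' theorem
P(A|D) = P(D|A)P(A) / P(D)
       = 0.01549056 / 0.03586740
       = 0.4319


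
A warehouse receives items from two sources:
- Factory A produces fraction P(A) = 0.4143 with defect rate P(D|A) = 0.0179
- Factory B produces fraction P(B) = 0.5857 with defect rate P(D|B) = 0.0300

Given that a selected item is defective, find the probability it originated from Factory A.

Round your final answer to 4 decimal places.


Let A = from Factory A, D = defective

Given:
- P(A) = 0.4143, P(B) = 0.5857
- P(D|A) = 0.0179, P(D|B) = 0.0300

Step 1: Find P(D)
P(D) = P(D|A)P(A) + P(D|B)P(B)
     = 0.0179 × 0.4143 + 0.0300 × 0.5857
     = 0.00741597 + 0.01757100
     = 0.02498697

Step 2: Apply Bayes' theorem
P(A|D) = P(D|A)P(A) / P(D)
       = 0.00741597 / 0.02498697
       = 0.2968


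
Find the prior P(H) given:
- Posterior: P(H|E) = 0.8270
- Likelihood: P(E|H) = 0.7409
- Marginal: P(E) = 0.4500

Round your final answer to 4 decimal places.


From Bayes' theorem: P(H|E) = P(E|H) × P(H) / P(E)

Rearranging for P(H):
P(H) = P(H|E) × P(E) / P(E|H)
     = 0.8270 × 0.4500 / 0.7409
     = 0.37215000 / 0.7409
     = 0.5023


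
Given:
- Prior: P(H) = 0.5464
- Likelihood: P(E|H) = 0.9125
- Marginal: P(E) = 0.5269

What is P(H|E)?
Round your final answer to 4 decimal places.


Using Bayes' theorem:

P(H|E) = P(E|H) × P(H) / P(E)
       = 0.9125 × 0.5464 / 0.5269
       = 0.49859000 / 0.5269
       = 0.9463

The evidence strengthens our belief in H.
Prior: 0.5464 → Posterior: 0.9463


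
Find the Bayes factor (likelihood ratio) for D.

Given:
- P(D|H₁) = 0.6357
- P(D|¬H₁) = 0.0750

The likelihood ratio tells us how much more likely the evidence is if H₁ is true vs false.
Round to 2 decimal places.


Likelihood Ratio (LR) = P(D|H₁) / P(D|¬H₁)

LR = 0.6357 / 0.0750
   = 8.48

The evidence is 8.48 times more likely if H₁ is true than if H₁ is false.
LR > 1, so observing D raises the odds in favor of H₁.


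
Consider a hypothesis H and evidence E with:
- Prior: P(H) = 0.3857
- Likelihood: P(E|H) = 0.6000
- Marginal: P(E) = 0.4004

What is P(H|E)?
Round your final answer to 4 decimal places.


Using Bayes' theorem:

P(H|E) = P(E|H) × P(H) / P(E)
       = 0.6000 × 0.3857 / 0.4004
       = 0.23142000 / 0.4004
       = 0.5780

The evidence strengthens our belief in H.
Prior: 0.3857 → Posterior: 0.5780


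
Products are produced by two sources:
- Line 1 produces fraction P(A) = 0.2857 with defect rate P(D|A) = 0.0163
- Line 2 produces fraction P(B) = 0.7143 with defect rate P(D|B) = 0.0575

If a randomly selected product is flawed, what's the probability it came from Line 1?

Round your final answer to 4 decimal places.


Let A = from Line 1, D = flawed

Given:
- P(A) = 0.2857, P(B) = 0.7143
- P(D|A) = 0.0163, P(D|B) = 0.0575

Step 1: Find P(D)
P(D) = P(D|A)P(A) + P(D|B)P(B)
     = 0.0163 × 0.2857 + 0.0575 × 0.7143
     = 0.00465691 + 0.04107225
     = 0.04572916

Step 2: Apply Bayes' theorem
P(A|D) = P(D|A)P(A) / P(D)
       = 0.00465691 / 0.04572916
       = 0.1018


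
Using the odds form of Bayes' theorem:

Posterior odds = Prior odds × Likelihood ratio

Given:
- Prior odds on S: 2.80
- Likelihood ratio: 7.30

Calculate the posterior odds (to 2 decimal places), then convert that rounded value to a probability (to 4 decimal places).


Step 1: Calculate posterior odds
Posterior odds = Prior odds × LR
               = 2.80 × 7.30
               = 20.44

Step 2: Convert to probability
P(S|E) = Posterior odds / (1 + Posterior odds)
       = 20.44 / (1 + 20.44)
       = 20.44 / 21.44
       = 0.9534

The evidence increased P(S) from 0.7368 to 0.9534.


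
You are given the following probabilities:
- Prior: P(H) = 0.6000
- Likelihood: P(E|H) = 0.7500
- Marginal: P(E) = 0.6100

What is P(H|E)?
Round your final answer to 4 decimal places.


Using Bayes' theorem:

P(H|E) = P(E|H) × P(H) / P(E)
       = 0.7500 × 0.6000 / 0.6100
       = 0.45000000 / 0.6100
       = 0.7377

The evidence strengthens our belief in H.
Prior: 0.6000 → Posterior: 0.7377


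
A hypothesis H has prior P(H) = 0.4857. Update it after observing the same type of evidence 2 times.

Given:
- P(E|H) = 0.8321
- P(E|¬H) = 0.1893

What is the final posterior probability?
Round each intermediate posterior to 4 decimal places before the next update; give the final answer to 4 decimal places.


Sequential Bayesian updating:

Initial prior: P(H) = 0.4857

Update 1:
  P(E) = 0.8321 × 0.4857 + 0.1893 × 0.5143 = 0.40415097 + 0.09735699 = 0.50150796
  P(H|E) = 0.40415097 / 0.50150796 = 0.8059

Update 2:
  P(E) = 0.8321 × 0.8059 + 0.1893 × 0.1941 = 0.67058939 + 0.03674313 = 0.70733252
  P(H|E) = 0.67058939 / 0.70733252 = 0.9481

Final posterior: 0.9481


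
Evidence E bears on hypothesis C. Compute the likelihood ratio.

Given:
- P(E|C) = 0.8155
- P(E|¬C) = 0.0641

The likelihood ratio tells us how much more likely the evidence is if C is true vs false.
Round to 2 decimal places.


Likelihood Ratio (LR) = P(E|C) / P(E|¬C)

LR = 0.8155 / 0.0641
   = 12.72

The evidence is 12.72 times more likely if C is true than if C is false.
Since LR > 1, the evidence supports C over ¬C.


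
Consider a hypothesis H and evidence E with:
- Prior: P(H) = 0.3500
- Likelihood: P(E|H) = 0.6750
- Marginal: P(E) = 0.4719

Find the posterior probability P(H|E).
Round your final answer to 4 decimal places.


Using Bayes' theorem:

P(H|E) = P(E|H) × P(H) / P(E)
       = 0.6750 × 0.3500 / 0.4719
       = 0.23625000 / 0.4719
       = 0.5006

The evidence strengthens our belief in H.
Prior: 0.3500 → Posterior: 0.5006


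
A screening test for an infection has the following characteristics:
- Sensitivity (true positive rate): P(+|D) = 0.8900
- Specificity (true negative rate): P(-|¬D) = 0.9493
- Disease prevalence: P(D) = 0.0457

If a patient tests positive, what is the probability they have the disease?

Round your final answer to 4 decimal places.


Let D = has disease, + = positive test

Given:
- P(D) = 0.0457 (prevalence)
- P(+|D) = 0.8900 (sensitivity)
- P(-|¬D) = 0.9493 (specificity)
- P(+|¬D) = 0.0507 (false positive rate = 1 - specificity)

Step 1: Find P(+)
P(+) = P(+|D)P(D) + P(+|¬D)P(¬D)
     = 0.8900 × 0.0457 + 0.0507 × 0.9543
     = 0.04067300 + 0.04838301
     = 0.08905601

Step 2: Apply Bayes' theorem for P(D|+)
P(D|+) = P(+|D)P(D) / P(+)
       = 0.04067300 / 0.08905601
       = 0.4567


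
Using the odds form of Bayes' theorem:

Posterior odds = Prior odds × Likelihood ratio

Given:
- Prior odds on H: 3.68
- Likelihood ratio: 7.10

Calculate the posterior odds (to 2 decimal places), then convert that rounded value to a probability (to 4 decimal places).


Step 1: Calculate posterior odds
Posterior odds = Prior odds × LR
               = 3.68 × 7.10
               = 26.13

Step 2: Convert to probability
P(H|E) = Posterior odds / (1 + Posterior odds)
       = 26.13 / (1 + 26.13)
       = 26.13 / 27.13
       = 0.9631

The evidence increased P(H) from 0.7863 to 0.9631.


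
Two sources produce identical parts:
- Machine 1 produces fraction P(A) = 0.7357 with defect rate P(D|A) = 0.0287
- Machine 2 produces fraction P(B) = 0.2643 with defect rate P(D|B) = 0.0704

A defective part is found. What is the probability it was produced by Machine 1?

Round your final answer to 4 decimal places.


Let A = from Machine 1, D = defective

Given:
- P(A) = 0.7357, P(B) = 0.2643
- P(D|A) = 0.0287, P(D|B) = 0.0704

Step 1: Find P(D)
P(D) = P(D|A)P(A) + P(D|B)P(B)
     = 0.0287 × 0.7357 + 0.0704 × 0.2643
     = 0.02111459 + 0.01860672
     = 0.03972131

Step 2: Apply Bayes' theorem
P(A|D) = P(D|A)P(A) / P(D)
       = 0.02111459 / 0.03972131
       = 0.5316


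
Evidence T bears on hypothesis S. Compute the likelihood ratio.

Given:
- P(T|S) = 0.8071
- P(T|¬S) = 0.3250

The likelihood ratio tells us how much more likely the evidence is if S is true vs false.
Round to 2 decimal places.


Likelihood Ratio (LR) = P(T|S) / P(T|¬S)

LR = 0.8071 / 0.3250
   = 2.48

The evidence is 2.48 times more likely if S is true than if S is false.
LR > 1, so observing T raises the odds in favor of S.


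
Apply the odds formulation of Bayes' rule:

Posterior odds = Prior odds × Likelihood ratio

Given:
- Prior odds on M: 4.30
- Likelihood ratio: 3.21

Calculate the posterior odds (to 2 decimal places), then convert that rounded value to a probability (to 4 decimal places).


Step 1: Calculate posterior odds
Posterior odds = Prior odds × LR
               = 4.30 × 3.21
               = 13.80

Step 2: Convert to probability
P(M|E) = Posterior odds / (1 + Posterior odds)
       = 13.80 / (1 + 13.80)
       = 13.80 / 14.80
       = 0.9324

The evidence increased P(M) from 0.8113 to 0.9324.


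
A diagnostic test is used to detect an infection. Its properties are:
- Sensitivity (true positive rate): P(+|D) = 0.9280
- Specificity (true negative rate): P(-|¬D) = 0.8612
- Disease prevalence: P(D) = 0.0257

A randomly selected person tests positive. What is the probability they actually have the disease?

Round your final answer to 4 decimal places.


Let D = has disease, + = positive test

Given:
- P(D) = 0.0257 (prevalence)
- P(+|D) = 0.9280 (sensitivity)
- P(-|¬D) = 0.8612 (specificity)
- P(+|¬D) = 0.1388 (false positive rate = 1 - specificity)

Step 1: Find P(+)
P(+) = P(+|D)P(D) + P(+|¬D)P(¬D)
     = 0.9280 × 0.0257 + 0.1388 × 0.9743
     = 0.02384960 + 0.13523284
     = 0.15908244

Step 2: Apply Bayes' theorem for P(D|+)
P(D|+) = P(+|D)P(D) / P(+)
       = 0.02384960 / 0.15908244
       = 0.1499


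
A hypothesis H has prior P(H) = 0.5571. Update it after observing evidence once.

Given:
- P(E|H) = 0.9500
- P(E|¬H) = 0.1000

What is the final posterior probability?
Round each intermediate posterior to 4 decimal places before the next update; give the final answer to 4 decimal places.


Sequential Bayesian updating:

Initial prior: P(H) = 0.5571

Update 1:
  P(E) = 0.9500 × 0.5571 + 0.1000 × 0.4429 = 0.52924500 + 0.04429000 = 0.57353500
  P(H|E) = 0.52924500 / 0.57353500 = 0.9228

Final posterior: 0.9228


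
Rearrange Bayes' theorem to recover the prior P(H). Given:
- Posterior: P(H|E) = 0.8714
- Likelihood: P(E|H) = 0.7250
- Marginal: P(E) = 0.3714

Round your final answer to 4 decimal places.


From Bayes' theorem: P(H|E) = P(E|H) × P(H) / P(E)

Rearranging for P(H):
P(H) = P(H|E) × P(E) / P(E|H)
     = 0.8714 × 0.3714 / 0.7250
     = 0.32363796 / 0.7250
     = 0.4464


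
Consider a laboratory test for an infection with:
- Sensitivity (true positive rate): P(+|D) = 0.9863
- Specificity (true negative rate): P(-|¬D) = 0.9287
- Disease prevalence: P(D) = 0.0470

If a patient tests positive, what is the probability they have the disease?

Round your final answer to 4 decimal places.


Let D = has disease, + = positive test

Given:
- P(D) = 0.0470 (prevalence)
- P(+|D) = 0.9863 (sensitivity)
- P(-|¬D) = 0.9287 (specificity)
- P(+|¬D) = 0.0713 (false positive rate = 1 - specificity)

Step 1: Find P(+)
P(+) = P(+|D)P(D) + P(+|¬D)P(¬D)
     = 0.9863 × 0.0470 + 0.0713 × 0.9530
     = 0.04635610 + 0.06794890
     = 0.11430500

Step 2: Apply Bayes' theorem for P(D|+)
P(D|+) = P(+|D)P(D) / P(+)
       = 0.04635610 / 0.11430500
       = 0.4055


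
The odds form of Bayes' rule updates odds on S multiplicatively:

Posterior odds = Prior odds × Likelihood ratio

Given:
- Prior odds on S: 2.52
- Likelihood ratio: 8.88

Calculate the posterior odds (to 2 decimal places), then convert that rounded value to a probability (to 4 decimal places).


Step 1: Calculate posterior odds
Posterior odds = Prior odds × LR
               = 2.52 × 8.88
               = 22.38

Step 2: Convert to probability
P(S|E) = Posterior odds / (1 + Posterior odds)
       = 22.38 / (1 + 22.38)
       = 22.38 / 23.38
       = 0.9572

The evidence increased P(S) from 0.7159 to 0.9572.


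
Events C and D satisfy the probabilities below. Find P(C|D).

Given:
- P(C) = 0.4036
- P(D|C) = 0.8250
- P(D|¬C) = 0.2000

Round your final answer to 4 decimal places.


Bayes' theorem: P(C|D) = P(D|C) × P(C) / P(D)

Step 1: Calculate P(D) using law of total probability
P(D) = P(D|C)P(C) + P(D|¬C)P(¬C)
     = 0.8250 × 0.4036 + 0.2000 × 0.5964
     = 0.33297000 + 0.11928000
     = 0.45225000

Step 2: Apply Bayes' theorem
P(C|D) = P(D|C) × P(C) / P(D)
       = 0.33297000 / 0.45225000
       = 0.7363


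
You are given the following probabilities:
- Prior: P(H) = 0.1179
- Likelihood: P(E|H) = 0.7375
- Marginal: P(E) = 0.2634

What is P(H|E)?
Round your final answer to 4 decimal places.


Using Bayes' theorem:

P(H|E) = P(E|H) × P(H) / P(E)
       = 0.7375 × 0.1179 / 0.2634
       = 0.08695125 / 0.2634
       = 0.3301

The evidence strengthens our belief in H.
Prior: 0.1179 → Posterior: 0.3301


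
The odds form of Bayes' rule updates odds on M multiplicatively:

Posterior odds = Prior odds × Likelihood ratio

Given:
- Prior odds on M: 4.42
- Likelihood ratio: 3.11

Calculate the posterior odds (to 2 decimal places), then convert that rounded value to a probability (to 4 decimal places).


Step 1: Calculate posterior odds
Posterior odds = Prior odds × LR
               = 4.42 × 3.11
               = 13.75

Step 2: Convert to probability
P(M|E) = Posterior odds / (1 + Posterior odds)
       = 13.75 / (1 + 13.75)
       = 13.75 / 14.75
       = 0.9322

The evidence increased P(M) from 0.8155 to 0.9322.


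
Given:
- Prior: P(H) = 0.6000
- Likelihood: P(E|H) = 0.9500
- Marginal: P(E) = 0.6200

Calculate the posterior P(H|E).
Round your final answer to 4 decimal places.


Using Bayes' theorem:

P(H|E) = P(E|H) × P(H) / P(E)
       = 0.9500 × 0.6000 / 0.6200
       = 0.57000000 / 0.6200
       = 0.9194

The evidence strengthens our belief in H.
Prior: 0.6000 → Posterior: 0.9194
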